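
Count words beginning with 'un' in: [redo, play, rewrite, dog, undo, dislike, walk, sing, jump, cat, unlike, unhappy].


Checking each word for prefix 'un':
  'redo' -> no (count: 0)
  'play' -> no (count: 0)
  'rewrite' -> no (count: 0)
  'dog' -> no (count: 0)
  'undo' -> YES, starts with 'un' (count: 1)
  'dislike' -> no (count: 1)
  'walk' -> no (count: 1)
  'sing' -> no (count: 1)
  'jump' -> no (count: 1)
  'cat' -> no (count: 1)
  'unlike' -> YES, starts with 'un' (count: 2)
  'unhappy' -> YES, starts with 'un' (count: 3)
Total with prefix 'un': 3

3


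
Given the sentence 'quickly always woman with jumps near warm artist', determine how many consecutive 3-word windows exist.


Word trigrams from [8] words:
  Trigram 1: (quickly always woman)
  Trigram 2: (always woman with)
  Trigram 3: (woman with jumps)
  Trigram 4: (with jumps near)
  Trigram 5: (jumps near warm)
  Trigram 6: (near warm artist)
Total word trigrams: 8 - 2 = 6

6


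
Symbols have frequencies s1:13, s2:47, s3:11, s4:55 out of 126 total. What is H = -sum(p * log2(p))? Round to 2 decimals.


Computing entropy H = -sum(p_i * log2(p_i)):
  s1: p = 13/126 = 0.1032, -p*log2(p) = 0.3381
  s2: p = 47/126 = 0.3730, -p*log2(p) = 0.5307
  s3: p = 11/126 = 0.0873, -p*log2(p) = 0.3071
  s4: p = 55/126 = 0.4365, -p*log2(p) = 0.5220
H = sum of terms = 1.6979
Rounded to 2 decimals: 1.70

1.70


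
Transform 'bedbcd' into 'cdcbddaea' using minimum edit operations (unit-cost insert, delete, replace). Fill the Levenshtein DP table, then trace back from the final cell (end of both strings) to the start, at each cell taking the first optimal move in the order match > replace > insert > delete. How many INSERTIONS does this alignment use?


Edit distance = 7. Backtracking from cell (6, 9) with preference match > replace > insert > delete,
then listing the resulting alignment 'bedbcd' -> 'cdcbddaea' left to right:
  Step 1: insert 'c' [insertion #1]
  Step 2: insert 'd' [insertion #2]
  Step 3: insert 'c' [insertion #3]
  Step 4: keep 'b'
  Step 5: replace e->d
  Step 6: keep 'd'
  Step 7: replace b->a
  Step 8: replace c->e
  Step 9: replace d->a
Total insertions: 3

3


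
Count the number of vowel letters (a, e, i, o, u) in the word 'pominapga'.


Scanning each character of 'pominapga':
  Position 1: 'p' -> consonant (running count: 0)
  Position 2: 'o' -> vowel (running count: 1)
  Position 3: 'm' -> consonant (running count: 1)
  Position 4: 'i' -> vowel (running count: 2)
  Position 5: 'n' -> consonant (running count: 2)
  Position 6: 'a' -> vowel (running count: 3)
  Position 7: 'p' -> consonant (running count: 3)
  Position 8: 'g' -> consonant (running count: 3)
  Position 9: 'a' -> vowel (running count: 4)
Total vowels: 4

4


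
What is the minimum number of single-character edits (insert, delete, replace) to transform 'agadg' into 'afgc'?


Building DP table for s1='agadg' (len 5) and s2='afgc' (len 4):
       a  f  g  c
    0  1  2  3  4
  a 1  0  1  2  3
  g 2  1  1  1  2
  a 3  2  2  2  2
  d 4  3  3  3  3
  g 5  4  4  3  4
Edit distance = dp[5][4] = 4

4


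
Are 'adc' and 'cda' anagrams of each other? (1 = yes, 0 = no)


Sort characters of 'adc': 'acd'
Sort characters of 'cda': 'acd'
Sorted forms match -> they ARE anagrams
Result: 1

1


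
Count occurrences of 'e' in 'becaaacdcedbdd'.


Scanning 'becaaacdcedbdd' for 'e':
  Position 1: 'e' -> MATCH (count: 1)
  Position 9: 'e' -> MATCH (count: 2)
Total occurrences of 'e': 2

2


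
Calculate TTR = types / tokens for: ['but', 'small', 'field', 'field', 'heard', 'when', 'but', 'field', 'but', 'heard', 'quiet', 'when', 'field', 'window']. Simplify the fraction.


Tokens: 14
Unique types: ('but', 'field', 'heard', 'quiet', 'small', 'when', 'window') = 7
TTR = 7/14
Simplify: divide both by 7 -> 1/2
TTR = 1/2

1/2


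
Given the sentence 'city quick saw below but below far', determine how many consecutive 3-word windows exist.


Word trigrams from [7] words:
  Trigram 1: (city quick saw)
  Trigram 2: (quick saw below)
  Trigram 3: (saw below but)
  Trigram 4: (below but below)
  Trigram 5: (but below far)
Total word trigrams: 7 - 2 = 5

5


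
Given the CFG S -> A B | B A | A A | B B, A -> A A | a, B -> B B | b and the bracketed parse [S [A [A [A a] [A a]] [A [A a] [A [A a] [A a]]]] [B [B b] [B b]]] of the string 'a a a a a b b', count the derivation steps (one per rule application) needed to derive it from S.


Every bracketed nonterminal node [X ...] in the tree is produced by exactly one rule application.
Reading the tree off as a leftmost derivation:
  Step 1: S  =>  A B   (applied S -> A B)
  Step 2: A B  =>  A A B   (applied A -> A A)
  Step 3: A A B  =>  A A A B   (applied A -> A A)
  Step 4: A A A B  =>  a A A B   (applied A -> a)
  Step 5: a A A B  =>  a a A B   (applied A -> a)
  Step 6: a a A B  =>  a a A A B   (applied A -> A A)
  Step 7: a a A A B  =>  a a a A B   (applied A -> a)
  Step 8: a a a A B  =>  a a a A A B   (applied A -> A A)
  Step 9: a a a A A B  =>  a a a a A B   (applied A -> a)
  Step 10: a a a a A B  =>  a a a a a B   (applied A -> a)
  Step 11: a a a a a B  =>  a a a a a B B   (applied B -> B B)
  Step 12: a a a a a B B  =>  a a a a a b B   (applied B -> b)
  Step 13: a a a a a b B  =>  a a a a a b b   (applied B -> b)
Final yield: a a a a a b b
Total rewrite steps: 13

13


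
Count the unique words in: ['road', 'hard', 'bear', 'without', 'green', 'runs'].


Listing all tokens and tracking unique types:
  Token 1: 'road' -> NEW (unique so far: 1)
  Token 2: 'hard' -> NEW (unique so far: 2)
  Token 3: 'bear' -> NEW (unique so far: 3)
  Token 4: 'without' -> NEW (unique so far: 4)
  Token 5: 'green' -> NEW (unique so far: 5)
  Token 6: 'runs' -> NEW (unique so far: 6)
Unique types: ('bear', 'green', 'hard', 'road', 'runs', 'without')
Vocabulary size: 6

6


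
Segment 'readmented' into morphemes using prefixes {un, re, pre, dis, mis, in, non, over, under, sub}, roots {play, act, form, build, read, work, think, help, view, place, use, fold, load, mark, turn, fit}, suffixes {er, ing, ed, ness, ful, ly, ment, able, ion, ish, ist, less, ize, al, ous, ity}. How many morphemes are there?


Segmenting 'readmented' against the inventory:
  'read' -> root (morpheme 1)
  'ment' -> suffix (morpheme 2)
  'ed' -> suffix (morpheme 3)
Total morphemes: 3

3


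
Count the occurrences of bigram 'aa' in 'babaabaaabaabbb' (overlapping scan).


Scanning 'babaabaaabaabbb' for bigram 'aa':
  Position 0: 'ba' -> no
  Position 1: 'ab' -> no
  Position 2: 'ba' -> no
  Position 3: 'aa' -> MATCH
  Position 4: 'ab' -> no
  Position 5: 'ba' -> no
  Position 6: 'aa' -> MATCH
  Position 7: 'aa' -> MATCH
  Position 8: 'ab' -> no
  Position 9: 'ba' -> no
  Position 10: 'aa' -> MATCH
  Position 11: 'ab' -> no
  Position 12: 'bb' -> no
  Position 13: 'bb' -> no
Total matches: 4

4


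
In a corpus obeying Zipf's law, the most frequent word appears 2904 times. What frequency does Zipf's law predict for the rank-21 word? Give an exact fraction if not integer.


Zipf's law: freq(rank) = f1 / rank
f1 = 2904, rank = 21
freq = 2904 / 21
GCD(2904, 21) = 3
Simplified: 968/7

968/7


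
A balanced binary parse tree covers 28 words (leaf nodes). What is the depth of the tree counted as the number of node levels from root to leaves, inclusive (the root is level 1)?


In a balanced binary tree with n leaves the deepest leaf is ceil(log2(n)) edges below the root,
so counting node levels inclusive of root and leaves gives ceil(log2(n)) + 1 levels.
log2(28) = 4.8074
ceil(4.8074) = 5
levels = 5 + 1 = 6

6


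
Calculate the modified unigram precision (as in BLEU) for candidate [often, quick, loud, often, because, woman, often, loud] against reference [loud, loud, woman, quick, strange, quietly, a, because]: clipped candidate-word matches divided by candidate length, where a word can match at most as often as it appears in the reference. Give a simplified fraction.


Reference word counts: {'a': 1, 'because': 1, 'loud': 2, 'quick': 1, 'quietly': 1, 'strange': 1, 'woman': 1}
Checking each candidate word (with clipping):
  'often' -> not in reference -> no match (matches: 0)
  'quick' -> in reference (ref count 1, used 1/1) -> match (matches: 1)
  'loud' -> in reference (ref count 2, used 1/2) -> match (matches: 2)
  'often' -> not in reference -> no match (matches: 2)
  'because' -> in reference (ref count 1, used 1/1) -> match (matches: 3)
  'woman' -> in reference (ref count 1, used 1/1) -> match (matches: 4)
  'often' -> not in reference -> no match (matches: 4)
  'loud' -> in reference (ref count 2, used 2/2) -> match (matches: 5)
Clipped matches: 5, Candidate length: 8
Precision = 5/8

5/8


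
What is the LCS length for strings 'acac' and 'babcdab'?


DP table for LCS of 'acac' and 'babcdab':
       b  a  b  c  d  a  b
    0  0  0  0  0  0  0  0
  a 0  0  1  1  1  1  1  1
  c 0  0  1  1  2  2  2  2
  a 0  0  1  1  2  2  3  3
  c 0  0  1  1  2  2  3  3
LCS: 'aca'
LCS length = 3

3


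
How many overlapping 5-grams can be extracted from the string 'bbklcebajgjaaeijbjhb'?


String 'bbklcebajgjaaeijbjhb' has length L = 20.
Number of overlapping n-grams = L - n + 1
Substituting: 20 - 5 + 1 = 16

16


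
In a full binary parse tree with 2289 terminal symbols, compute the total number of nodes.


Leaf nodes (terminals): 2289
Internal nodes = n - 1 = 2289 - 1 = 2288
Total = leaves + internal = 2289 + 2288 = 4577

4577


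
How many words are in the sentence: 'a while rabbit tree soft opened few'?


Counting words by splitting on spaces:
  Word 1: 'a'
  Word 2: 'while'
  Word 3: 'rabbit'
  Word 4: 'tree'
  Word 5: 'soft'
  Word 6: 'opened'
  Word 7: 'few'
Total words: 7

7


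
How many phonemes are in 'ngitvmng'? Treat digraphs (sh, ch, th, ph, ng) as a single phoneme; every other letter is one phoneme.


Parsing 'ngitvmng' greedily, digraphs first:
  'ng' -> digraph (1 consonant phoneme) (phonemes so far: 1)
  'i' -> vowel phoneme (phonemes so far: 2)
  't' -> consonant phoneme (phonemes so far: 3)
  'v' -> consonant phoneme (phonemes so far: 4)
  'm' -> consonant phoneme (phonemes so far: 5)
  'ng' -> digraph (1 consonant phoneme) (phonemes so far: 6)
Total phonemes: 6

6


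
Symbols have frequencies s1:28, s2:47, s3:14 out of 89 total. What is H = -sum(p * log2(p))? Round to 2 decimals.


Computing entropy H = -sum(p_i * log2(p_i)):
  s1: p = 28/89 = 0.3146, -p*log2(p) = 0.5249
  s2: p = 47/89 = 0.5281, -p*log2(p) = 0.4864
  s3: p = 14/89 = 0.1573, -p*log2(p) = 0.4197
H = sum of terms = 1.4310
Rounded to 2 decimals: 1.43

1.43


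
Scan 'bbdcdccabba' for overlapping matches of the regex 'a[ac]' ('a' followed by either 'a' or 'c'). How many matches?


Pattern: a[ac] means 'a' followed by either 'a' or 'c'.
Scanning 'bbdcdccabba' position-by-position:
  Pos 0: window 'bb' -> no
  Pos 1: window 'bd' -> no
  Pos 2: window 'dc' -> no
  Pos 3: window 'cd' -> no
  Pos 4: window 'dc' -> no
  Pos 5: window 'cc' -> no
  Pos 6: window 'ca' -> no
  Pos 7: window 'ab' -> no
  Pos 8: window 'bb' -> no
  Pos 9: window 'ba' -> no
  Pos 10: window 'a' -> no
Total matches: 0

0


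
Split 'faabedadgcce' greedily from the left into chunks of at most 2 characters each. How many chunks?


'faabedadgcce' has 12 characters.
Chunking with max size 2:
  Chunk 1: 'fa' (positions 0-1)
  Chunk 2: 'ab' (positions 2-3)
  Chunk 3: 'ed' (positions 4-5)
  Chunk 4: 'ad' (positions 6-7)
  Chunk 5: 'gc' (positions 8-9)
  Chunk 6: 'ce' (positions 10-11)
Total chunks: ceil(12 / 2) = 6

6


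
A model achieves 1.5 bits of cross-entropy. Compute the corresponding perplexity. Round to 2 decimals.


Perplexity formula: PP = 2^H
H = 1.5
PP = 2^1.5
Decompose: 2^1.5 = 2^1 * 2^0.5 = 2^1 * sqrt(2)
2^1 = 2, sqrt(2) ~ 1.4142136
PP ~ 2 * 1.4142136 = 2.8284272
Rounded to 2 decimals: 2.83

2.83


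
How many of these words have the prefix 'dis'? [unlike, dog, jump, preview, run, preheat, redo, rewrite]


Checking each word for prefix 'dis':
  'unlike' -> no (count: 0)
  'dog' -> no (count: 0)
  'jump' -> no (count: 0)
  'preview' -> no (count: 0)
  'run' -> no (count: 0)
  'preheat' -> no (count: 0)
  'redo' -> no (count: 0)
  'rewrite' -> no (count: 0)
Total with prefix 'dis': 0

0


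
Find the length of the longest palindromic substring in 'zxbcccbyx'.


Scanning 'zxbcccbyx' for palindromic substrings.
Substring at positions 2-6: 'bcccb'.
Check: reverse('bcccb') = 'bcccb' -> palindrome confirmed.
Neighbouring characters ('x' / 'y') break symmetry, so it cannot extend further.
No longer palindromic substring exists; longest length = 5

5


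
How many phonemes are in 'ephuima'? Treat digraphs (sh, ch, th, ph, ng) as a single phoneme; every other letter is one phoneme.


Parsing 'ephuima' greedily, digraphs first:
  'e' -> vowel phoneme (phonemes so far: 1)
  'ph' -> digraph (1 consonant phoneme) (phonemes so far: 2)
  'u' -> vowel phoneme (phonemes so far: 3)
  'i' -> vowel phoneme (phonemes so far: 4)
  'm' -> consonant phoneme (phonemes so far: 5)
  'a' -> vowel phoneme (phonemes so far: 6)
Total phonemes: 6

6


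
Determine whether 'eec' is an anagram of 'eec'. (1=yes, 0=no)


Sort characters of 'eec': 'cee'
Sort characters of 'eec': 'cee'
Sorted forms match -> they ARE anagrams
Result: 1

1


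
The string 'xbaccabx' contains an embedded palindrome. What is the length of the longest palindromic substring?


Scanning 'xbaccabx' for palindromic substrings.
Substring at positions 0-7: 'xbaccabx'.
Check: reverse('xbaccabx') = 'xbaccabx' -> palindrome confirmed.
No longer palindromic substring exists; longest length = 8

8


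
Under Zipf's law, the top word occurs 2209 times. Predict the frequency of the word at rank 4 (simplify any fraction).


Zipf's law: freq(rank) = f1 / rank
f1 = 2209, rank = 4
freq = 2209 / 4
GCD(2209, 4) = 1
Simplified: 2209/4

2209/4


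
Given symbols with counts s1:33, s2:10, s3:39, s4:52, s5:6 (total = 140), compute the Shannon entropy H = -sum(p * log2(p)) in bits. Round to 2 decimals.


Computing entropy H = -sum(p_i * log2(p_i)):
  s1: p = 33/140 = 0.2357, -p*log2(p) = 0.4914
  s2: p = 10/140 = 0.0714, -p*log2(p) = 0.2720
  s3: p = 39/140 = 0.2786, -p*log2(p) = 0.5137
  s4: p = 52/140 = 0.3714, -p*log2(p) = 0.5307
  s5: p = 6/140 = 0.0429, -p*log2(p) = 0.1948
H = sum of terms = 2.0026
Rounded to 2 decimals: 2.00

2.00


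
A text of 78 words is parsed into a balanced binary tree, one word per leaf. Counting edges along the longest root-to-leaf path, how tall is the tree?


In a balanced binary tree with n leaves the deepest leaf is ceil(log2(n)) edges below the root.
log2(78) = 6.2854
ceil(6.2854) = 7
height (edges) = 7

7


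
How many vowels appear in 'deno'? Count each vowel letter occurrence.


Scanning each character of 'deno':
  Position 1: 'd' -> consonant (running count: 0)
  Position 2: 'e' -> vowel (running count: 1)
  Position 3: 'n' -> consonant (running count: 1)
  Position 4: 'o' -> vowel (running count: 2)
Total vowels: 2

2


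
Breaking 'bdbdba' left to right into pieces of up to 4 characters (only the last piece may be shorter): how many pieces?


'bdbdba' has 6 characters.
Chunking with max size 4:
  Chunk 1: 'bdbd' (positions 0-3)
  Chunk 2: 'ba' (positions 4-5)
Total chunks: ceil(6 / 4) = 2

2


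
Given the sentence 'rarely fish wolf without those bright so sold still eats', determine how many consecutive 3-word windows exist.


Word trigrams from [10] words:
  Trigram 1: (rarely fish wolf)
  Trigram 2: (fish wolf without)
  Trigram 3: (wolf without those)
  Trigram 4: (without those bright)
  Trigram 5: (those bright so)
  Trigram 6: (bright so sold)
  Trigram 7: (so sold still)
  Trigram 8: (sold still eats)
Total word trigrams: 10 - 2 = 8

8


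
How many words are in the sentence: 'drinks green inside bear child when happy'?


Counting words by splitting on spaces:
  Word 1: 'drinks'
  Word 2: 'green'
  Word 3: 'inside'
  Word 4: 'bear'
  Word 5: 'child'
  Word 6: 'when'
  Word 7: 'happy'
Total words: 7

7


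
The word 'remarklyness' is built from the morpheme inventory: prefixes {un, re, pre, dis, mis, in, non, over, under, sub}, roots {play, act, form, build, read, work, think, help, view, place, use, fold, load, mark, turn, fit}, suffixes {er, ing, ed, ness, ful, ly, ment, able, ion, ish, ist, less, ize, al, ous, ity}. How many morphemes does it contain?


Segmenting 'remarklyness' against the inventory:
  're' -> prefix (morpheme 1)
  'mark' -> root (morpheme 2)
  'ly' -> suffix (morpheme 3)
  'ness' -> suffix (morpheme 4)
Total morphemes: 4

4


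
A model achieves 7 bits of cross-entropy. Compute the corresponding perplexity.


Perplexity formula: PP = 2^H
H = 7
PP = 2^7
Steps: 2^1 = 2, 2^2 = 4, 2^3 = 8, 2^4 = 16, 2^5 = 32, 2^6 = 64, 2^7 = 128
PP = 128

128


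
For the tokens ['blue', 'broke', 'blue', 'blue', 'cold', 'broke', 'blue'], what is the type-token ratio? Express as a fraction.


Tokens: 7
Unique types: ('blue', 'broke', 'cold') = 3
TTR = 3/7
Already in lowest terms.

3/7


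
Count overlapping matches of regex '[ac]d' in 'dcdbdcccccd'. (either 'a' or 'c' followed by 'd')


Pattern: [ac]d means either 'a' or 'c' followed by 'd'.
Scanning 'dcdbdcccccd' position-by-position:
  Pos 0: window 'dc' -> no
  Pos 1: window 'cd' -> MATCH
  Pos 2: window 'db' -> no
  Pos 3: window 'bd' -> no
  Pos 4: window 'dc' -> no
  Pos 5: window 'cc' -> no
  Pos 6: window 'cc' -> no
  Pos 7: window 'cc' -> no
  Pos 8: window 'cc' -> no
  Pos 9: window 'cd' -> MATCH
  Pos 10: window 'd' -> no
Total matches: 2

2


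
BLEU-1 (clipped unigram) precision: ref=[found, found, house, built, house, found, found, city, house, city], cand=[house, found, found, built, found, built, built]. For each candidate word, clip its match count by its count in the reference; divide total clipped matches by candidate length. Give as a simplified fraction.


Reference word counts: {'built': 1, 'city': 2, 'found': 4, 'house': 3}
Checking each candidate word (with clipping):
  'house' -> in reference (ref count 3, used 1/3) -> match (matches: 1)
  'found' -> in reference (ref count 4, used 1/4) -> match (matches: 2)
  'found' -> in reference (ref count 4, used 2/4) -> match (matches: 3)
  'built' -> in reference (ref count 1, used 1/1) -> match (matches: 4)
  'found' -> in reference (ref count 4, used 3/4) -> match (matches: 5)
  'built' -> ref count 1 already used up (1/1) -> clipped, no match (matches: 5)
  'built' -> ref count 1 already used up (1/1) -> clipped, no match (matches: 5)
Clipped matches: 5, Candidate length: 7
Precision = 5/7

5/7


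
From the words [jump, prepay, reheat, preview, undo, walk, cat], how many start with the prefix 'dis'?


Checking each word for prefix 'dis':
  'jump' -> no (count: 0)
  'prepay' -> no (count: 0)
  'reheat' -> no (count: 0)
  'preview' -> no (count: 0)
  'undo' -> no (count: 0)
  'walk' -> no (count: 0)
  'cat' -> no (count: 0)
Total with prefix 'dis': 0

0


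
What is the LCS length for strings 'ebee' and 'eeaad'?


DP table for LCS of 'ebee' and 'eeaad':
       e  e  a  a  d
    0  0  0  0  0  0
  e 0  1  1  1  1  1
  b 0  1  1  1  1  1
  e 0  1  2  2  2  2
  e 0  1  2  2  2  2
LCS: 'ee'
LCS length = 2

2


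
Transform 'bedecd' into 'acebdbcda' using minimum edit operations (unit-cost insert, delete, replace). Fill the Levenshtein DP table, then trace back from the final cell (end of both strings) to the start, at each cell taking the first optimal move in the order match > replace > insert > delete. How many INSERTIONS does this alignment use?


Edit distance = 5. Backtracking from cell (6, 9) with preference match > replace > insert > delete,
then listing the resulting alignment 'bedecd' -> 'acebdbcda' left to right:
  Step 1: insert 'a' [insertion #1]
  Step 2: replace b->c
  Step 3: keep 'e'
  Step 4: insert 'b' [insertion #2]
  Step 5: keep 'd'
  Step 6: replace e->b
  Step 7: keep 'c'
  Step 8: keep 'd'
  Step 9: insert 'a' [insertion #3]
Total insertions: 3

3


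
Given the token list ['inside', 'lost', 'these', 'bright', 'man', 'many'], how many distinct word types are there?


Listing all tokens and tracking unique types:
  Token 1: 'inside' -> NEW (unique so far: 1)
  Token 2: 'lost' -> NEW (unique so far: 2)
  Token 3: 'these' -> NEW (unique so far: 3)
  Token 4: 'bright' -> NEW (unique so far: 4)
  Token 5: 'man' -> NEW (unique so far: 5)
  Token 6: 'many' -> NEW (unique so far: 6)
Unique types: ('bright', 'inside', 'lost', 'man', 'many', 'these')
Vocabulary size: 6

6


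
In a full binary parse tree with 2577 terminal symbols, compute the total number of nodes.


Leaf nodes (terminals): 2577
Internal nodes = n - 1 = 2577 - 1 = 2576
Total = leaves + internal = 2577 + 2576 = 5153

5153


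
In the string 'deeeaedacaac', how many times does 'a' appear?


Scanning 'deeeaedacaac' for 'a':
  Position 4: 'a' -> MATCH (count: 1)
  Position 7: 'a' -> MATCH (count: 2)
  Position 9: 'a' -> MATCH (count: 3)
  Position 10: 'a' -> MATCH (count: 4)
Total occurrences of 'a': 4

4


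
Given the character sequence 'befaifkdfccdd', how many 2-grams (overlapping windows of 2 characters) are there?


String 'befaifkdfccdd' has length L = 13.
Number of overlapping n-grams = L - n + 1
Substituting: 13 - 2 + 1 = 12

12


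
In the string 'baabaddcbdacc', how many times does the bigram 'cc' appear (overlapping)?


Scanning 'baabaddcbdacc' for bigram 'cc':
  Position 0: 'ba' -> no
  Position 1: 'aa' -> no
  Position 2: 'ab' -> no
  Position 3: 'ba' -> no
  Position 4: 'ad' -> no
  Position 5: 'dd' -> no
  Position 6: 'dc' -> no
  Position 7: 'cb' -> no
  Position 8: 'bd' -> no
  Position 9: 'da' -> no
  Position 10: 'ac' -> no
  Position 11: 'cc' -> MATCH
Total matches: 1

1


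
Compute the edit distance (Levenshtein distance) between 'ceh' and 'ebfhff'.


Building DP table for s1='ceh' (len 3) and s2='ebfhff' (len 6):
       e  b  f  h  f  f
    0  1  2  3  4  5  6
  c 1  1  2  3  4  5  6
  e 2  1  2  3  4  5  6
  h 3  2  2  3  3  4  5
Edit distance = dp[3][6] = 5

5


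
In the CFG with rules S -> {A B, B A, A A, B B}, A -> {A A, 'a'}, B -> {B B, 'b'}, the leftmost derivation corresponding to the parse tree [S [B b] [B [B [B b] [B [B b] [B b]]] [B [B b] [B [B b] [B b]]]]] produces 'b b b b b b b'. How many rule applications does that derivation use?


Every bracketed nonterminal node [X ...] in the tree is produced by exactly one rule application.
Reading the tree off as a leftmost derivation:
  Step 1: S  =>  B B   (applied S -> B B)
  Step 2: B B  =>  b B   (applied B -> b)
  Step 3: b B  =>  b B B   (applied B -> B B)
  Step 4: b B B  =>  b B B B   (applied B -> B B)
  Step 5: b B B B  =>  b b B B   (applied B -> b)
  Step 6: b b B B  =>  b b B B B   (applied B -> B B)
  Step 7: b b B B B  =>  b b b B B   (applied B -> b)
  Step 8: b b b B B  =>  b b b b B   (applied B -> b)
  Step 9: b b b b B  =>  b b b b B B   (applied B -> B B)
  Step 10: b b b b B B  =>  b b b b b B   (applied B -> b)
  Step 11: b b b b b B  =>  b b b b b B B   (applied B -> B B)
  Step 12: b b b b b B B  =>  b b b b b b B   (applied B -> b)
  Step 13: b b b b b b B  =>  b b b b b b b   (applied B -> b)
Final yield: b b b b b b b
Total rewrite steps: 13

13


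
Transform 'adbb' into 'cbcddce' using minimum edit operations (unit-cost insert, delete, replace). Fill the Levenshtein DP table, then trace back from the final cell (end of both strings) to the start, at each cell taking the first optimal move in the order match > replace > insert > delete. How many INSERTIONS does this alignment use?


Edit distance = 6. Backtracking from cell (4, 7) with preference match > replace > insert > delete,
then listing the resulting alignment 'adbb' -> 'cbcddce' left to right:
  Step 1: insert 'c' [insertion #1]
  Step 2: insert 'b' [insertion #2]
  Step 3: insert 'c' [insertion #3]
  Step 4: replace a->d
  Step 5: keep 'd'
  Step 6: replace b->c
  Step 7: replace b->e
Total insertions: 3

3


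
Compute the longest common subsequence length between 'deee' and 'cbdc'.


DP table for LCS of 'deee' and 'cbdc':
       c  b  d  c
    0  0  0  0  0
  d 0  0  0  1  1
  e 0  0  0  1  1
  e 0  0  0  1  1
  e 0  0  0  1  1
LCS: 'd'
LCS length = 1

1


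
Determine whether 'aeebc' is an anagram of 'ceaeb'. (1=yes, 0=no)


Sort characters of 'aeebc': 'abcee'
Sort characters of 'ceaeb': 'abcee'
Sorted forms match -> they ARE anagrams
Result: 1

1


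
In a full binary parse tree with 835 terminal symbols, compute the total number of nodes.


Leaf nodes (terminals): 835
Internal nodes = n - 1 = 835 - 1 = 834
Total = leaves + internal = 835 + 834 = 1669

1669


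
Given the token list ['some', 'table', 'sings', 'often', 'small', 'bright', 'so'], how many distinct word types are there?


Listing all tokens and tracking unique types:
  Token 1: 'some' -> NEW (unique so far: 1)
  Token 2: 'table' -> NEW (unique so far: 2)
  Token 3: 'sings' -> NEW (unique so far: 3)
  Token 4: 'often' -> NEW (unique so far: 4)
  Token 5: 'small' -> NEW (unique so far: 5)
  Token 6: 'bright' -> NEW (unique so far: 6)
  Token 7: 'so' -> NEW (unique so far: 7)
Unique types: ('bright', 'often', 'sings', 'small', 'so', 'some', 'table')
Vocabulary size: 7

7


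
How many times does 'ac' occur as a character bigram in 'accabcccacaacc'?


Scanning 'accabcccacaacc' for bigram 'ac':
  Position 0: 'ac' -> MATCH
  Position 1: 'cc' -> no
  Position 2: 'ca' -> no
  Position 3: 'ab' -> no
  Position 4: 'bc' -> no
  Position 5: 'cc' -> no
  Position 6: 'cc' -> no
  Position 7: 'ca' -> no
  Position 8: 'ac' -> MATCH
  Position 9: 'ca' -> no
  Position 10: 'aa' -> no
  Position 11: 'ac' -> MATCH
  Position 12: 'cc' -> no
Total matches: 3

3


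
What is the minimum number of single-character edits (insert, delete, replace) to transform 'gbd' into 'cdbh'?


Building DP table for s1='gbd' (len 3) and s2='cdbh' (len 4):
       c  d  b  h
    0  1  2  3  4
  g 1  1  2  3  4
  b 2  2  2  2  3
  d 3  3  2  3  3
Edit distance = dp[3][4] = 3

3


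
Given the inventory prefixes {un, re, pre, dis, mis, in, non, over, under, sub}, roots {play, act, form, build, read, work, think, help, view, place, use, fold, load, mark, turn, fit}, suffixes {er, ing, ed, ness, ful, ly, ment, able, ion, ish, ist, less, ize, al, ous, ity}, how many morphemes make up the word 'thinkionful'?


Segmenting 'thinkionful' against the inventory:
  'think' -> root (morpheme 1)
  'ion' -> suffix (morpheme 2)
  'ful' -> suffix (morpheme 3)
Total morphemes: 3

3


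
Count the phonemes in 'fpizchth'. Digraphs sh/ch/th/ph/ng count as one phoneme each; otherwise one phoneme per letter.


Parsing 'fpizchth' greedily, digraphs first:
  'f' -> consonant phoneme (phonemes so far: 1)
  'p' -> consonant phoneme (phonemes so far: 2)
  'i' -> vowel phoneme (phonemes so far: 3)
  'z' -> consonant phoneme (phonemes so far: 4)
  'ch' -> digraph (1 consonant phoneme) (phonemes so far: 5)
  'th' -> digraph (1 consonant phoneme) (phonemes so far: 6)
Total phonemes: 6

6


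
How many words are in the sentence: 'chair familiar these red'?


Counting words by splitting on spaces:
  Word 1: 'chair'
  Word 2: 'familiar'
  Word 3: 'these'
  Word 4: 'red'
Total words: 4

4


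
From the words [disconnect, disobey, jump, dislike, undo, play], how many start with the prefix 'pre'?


Checking each word for prefix 'pre':
  'disconnect' -> no (count: 0)
  'disobey' -> no (count: 0)
  'jump' -> no (count: 0)
  'dislike' -> no (count: 0)
  'undo' -> no (count: 0)
  'play' -> no (count: 0)
Total with prefix 'pre': 0

0


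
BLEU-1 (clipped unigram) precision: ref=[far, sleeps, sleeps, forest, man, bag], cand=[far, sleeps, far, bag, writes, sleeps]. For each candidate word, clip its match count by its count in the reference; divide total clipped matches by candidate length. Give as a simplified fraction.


Reference word counts: {'bag': 1, 'far': 1, 'forest': 1, 'man': 1, 'sleeps': 2}
Checking each candidate word (with clipping):
  'far' -> in reference (ref count 1, used 1/1) -> match (matches: 1)
  'sleeps' -> in reference (ref count 2, used 1/2) -> match (matches: 2)
  'far' -> ref count 1 already used up (1/1) -> clipped, no match (matches: 2)
  'bag' -> in reference (ref count 1, used 1/1) -> match (matches: 3)
  'writes' -> not in reference -> no match (matches: 3)
  'sleeps' -> in reference (ref count 2, used 2/2) -> match (matches: 4)
Clipped matches: 4, Candidate length: 6
Precision = 4/6 = 2/3

2/3


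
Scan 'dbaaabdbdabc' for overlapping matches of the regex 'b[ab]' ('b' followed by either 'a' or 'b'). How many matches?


Pattern: b[ab] means 'b' followed by either 'a' or 'b'.
Scanning 'dbaaabdbdabc' position-by-position:
  Pos 0: window 'db' -> no
  Pos 1: window 'ba' -> MATCH
  Pos 2: window 'aa' -> no
  Pos 3: window 'aa' -> no
  Pos 4: window 'ab' -> no
  Pos 5: window 'bd' -> no
  Pos 6: window 'db' -> no
  Pos 7: window 'bd' -> no
  Pos 8: window 'da' -> no
  Pos 9: window 'ab' -> no
  Pos 10: window 'bc' -> no
  Pos 11: window 'c' -> no
Total matches: 1

1


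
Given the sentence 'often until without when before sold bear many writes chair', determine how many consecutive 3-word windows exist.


Word trigrams from [10] words:
  Trigram 1: (often until without)
  Trigram 2: (until without when)
  Trigram 3: (without when before)
  Trigram 4: (when before sold)
  Trigram 5: (before sold bear)
  Trigram 6: (sold bear many)
  Trigram 7: (bear many writes)
  Trigram 8: (many writes chair)
Total word trigrams: 10 - 2 = 8

8


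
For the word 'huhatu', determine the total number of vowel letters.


Scanning each character of 'huhatu':
  Position 1: 'h' -> consonant (running count: 0)
  Position 2: 'u' -> vowel (running count: 1)
  Position 3: 'h' -> consonant (running count: 1)
  Position 4: 'a' -> vowel (running count: 2)
  Position 5: 't' -> consonant (running count: 2)
  Position 6: 'u' -> vowel (running count: 3)
Total vowels: 3

3


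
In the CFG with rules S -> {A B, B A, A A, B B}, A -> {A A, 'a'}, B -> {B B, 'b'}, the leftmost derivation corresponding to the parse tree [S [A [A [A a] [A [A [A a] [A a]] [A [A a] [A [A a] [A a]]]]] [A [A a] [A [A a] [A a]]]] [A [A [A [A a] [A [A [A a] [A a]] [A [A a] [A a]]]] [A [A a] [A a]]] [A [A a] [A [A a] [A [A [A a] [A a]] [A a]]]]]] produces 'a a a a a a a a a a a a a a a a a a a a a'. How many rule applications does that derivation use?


Every bracketed nonterminal node [X ...] in the tree is produced by exactly one rule application.
Reading the tree off as a leftmost derivation:
  Step 1: S  =>  A A   (applied S -> A A)
  Step 2: A A  =>  A A A   (applied A -> A A)
  Step 3: A A A  =>  A A A A   (applied A -> A A)
  Step 4: A A A A  =>  a A A A   (applied A -> a)
  Step 5: a A A A  =>  a A A A A   (applied A -> A A)
  Step 6: a A A A A  =>  a A A A A A   (applied A -> A A)
  Step 7: a A A A A A  =>  a a A A A A   (applied A -> a)
  Step 8: a a A A A A  =>  a a a A A A   (applied A -> a)
  Step 9: a a a A A A  =>  a a a A A A A   (applied A -> A A)
  Step 10: a a a A A A A  =>  a a a a A A A   (applied A -> a)
  Step 11: a a a a A A A  =>  a a a a A A A A   (applied A -> A A)
  Step 12: a a a a A A A A  =>  a a a a a A A A   (applied A -> a)
  Step 13: a a a a a A A A  =>  a a a a a a A A   (applied A -> a)
  Step 14: a a a a a a A A  =>  a a a a a a A A A   (applied A -> A A)
  Step 15: a a a a a a A A A  =>  a a a a a a a A A   (applied A -> a)
  Step 16: a a a a a a a A A  =>  a a a a a a a A A A   (applied A -> A A)
  Step 17: a a a a a a a A A A  =>  a a a a a a a a A A   (applied A -> a)
  Step 18: a a a a a a a a A A  =>  a a a a a a a a a A   (applied A -> a)
  Step 19: a a a a a a a a a A  =>  a a a a a a a a a A A   (applied A -> A A)
  Step 20: a a a a a a a a a A A  =>  a a a a a a a a a A A A   (applied A -> A A)
  Step 21: a a a a a a a a a A A A  =>  a a a a a a a a a A A A A   (applied A -> A A)
  Step 22: a a a a a a a a a A A A A  =>  a a a a a a a a a a A A A   (applied A -> a)
  Step 23: a a a a a a a a a a A A A  =>  a a a a a a a a a a A A A A   (applied A -> A A)
  Step 24: a a a a a a a a a a A A A A  =>  a a a a a a a a a a A A A A A   (applied A -> A A)
  Step 25: a a a a a a a a a a A A A A A  =>  a a a a a a a a a a a A A A A   (applied A -> a)
  Step 26: a a a a a a a a a a a A A A A  =>  a a a a a a a a a a a a A A A   (applied A -> a)
  Step 27: a a a a a a a a a a a a A A A  =>  a a a a a a a a a a a a A A A A   (applied A -> A A)
  Step 28: a a a a a a a a a a a a A A A A  =>  a a a a a a a a a a a a a A A A   (applied A -> a)
  Step 29: a a a a a a a a a a a a a A A A  =>  a a a a a a a a a a a a a a A A   (applied A -> a)
  Step 30: a a a a a a a a a a a a a a A A  =>  a a a a a a a a a a a a a a A A A   (applied A -> A A)
  Step 31: a a a a a a a a a a a a a a A A A  =>  a a a a a a a a a a a a a a a A A   (applied A -> a)
  Step 32: a a a a a a a a a a a a a a a A A  =>  a a a a a a a a a a a a a a a a A   (applied A -> a)
  Step 33: a a a a a a a a a a a a a a a a A  =>  a a a a a a a a a a a a a a a a A A   (applied A -> A A)
  Step 34: a a a a a a a a a a a a a a a a A A  =>  a a a a a a a a a a a a a a a a a A   (applied A -> a)
  Step 35: a a a a a a a a a a a a a a a a a A  =>  a a a a a a a a a a a a a a a a a A A   (applied A -> A A)
  Step 36: a a a a a a a a a a a a a a a a a A A  =>  a a a a a a a a a a a a a a a a a a A   (applied A -> a)
  Step 37: a a a a a a a a a a a a a a a a a a A  =>  a a a a a a a a a a a a a a a a a a A A   (applied A -> A A)
  Step 38: a a a a a a a a a a a a a a a a a a A A  =>  a a a a a a a a a a a a a a a a a a A A A   (applied A -> A A)
  Step 39: a a a a a a a a a a a a a a a a a a A A A  =>  a a a a a a a a a a a a a a a a a a a A A   (applied A -> a)
  Step 40: a a a a a a a a a a a a a a a a a a a A A  =>  a a a a a a a a a a a a a a a a a a a a A   (applied A -> a)
  Step 41: a a a a a a a a a a a a a a a a a a a a A  =>  a a a a a a a a a a a a a a a a a a a a a   (applied A -> a)
Final yield: a a a a a a a a a a a a a a a a a a a a a
Total rewrite steps: 41

41


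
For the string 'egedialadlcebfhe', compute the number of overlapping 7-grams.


String 'egedialadlcebfhe' has length L = 16.
Number of overlapping n-grams = L - n + 1
Substituting: 16 - 7 + 1 = 10

10


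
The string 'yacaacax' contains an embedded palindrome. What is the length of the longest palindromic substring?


Scanning 'yacaacax' for palindromic substrings.
Substring at positions 1-6: 'acaaca'.
Check: reverse('acaaca') = 'acaaca' -> palindrome confirmed.
Neighbouring characters ('y' / 'x') break symmetry, so it cannot extend further.
No longer palindromic substring exists; longest length = 6

6


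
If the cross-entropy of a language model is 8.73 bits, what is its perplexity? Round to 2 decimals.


Perplexity formula: PP = 2^H
H = 8.73
PP = 2^8.73
Decompose: 2^8.73 = 2^8 * 2^0.73
2^8 = 256, 2^0.73 ~ 1.6586391
PP ~ 256 * 1.6586391 = 424.6116096
Rounded to 2 decimals: 424.61

424.61


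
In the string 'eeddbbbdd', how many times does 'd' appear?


Scanning 'eeddbbbdd' for 'd':
  Position 2: 'd' -> MATCH (count: 1)
  Position 3: 'd' -> MATCH (count: 2)
  Position 7: 'd' -> MATCH (count: 3)
  Position 8: 'd' -> MATCH (count: 4)
Total occurrences of 'd': 4

4


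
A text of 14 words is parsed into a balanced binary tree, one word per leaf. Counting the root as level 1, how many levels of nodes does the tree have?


In a balanced binary tree with n leaves the deepest leaf is ceil(log2(n)) edges below the root,
so counting node levels inclusive of root and leaves gives ceil(log2(n)) + 1 levels.
log2(14) = 3.8074
ceil(3.8074) = 4
levels = 4 + 1 = 5

5


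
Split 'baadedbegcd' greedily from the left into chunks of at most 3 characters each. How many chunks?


'baadedbegcd' has 11 characters.
Chunking with max size 3:
  Chunk 1: 'baa' (positions 0-2)
  Chunk 2: 'ded' (positions 3-5)
  Chunk 3: 'beg' (positions 6-8)
  Chunk 4: 'cd' (positions 9-10)
Total chunks: ceil(11 / 3) = 4

4


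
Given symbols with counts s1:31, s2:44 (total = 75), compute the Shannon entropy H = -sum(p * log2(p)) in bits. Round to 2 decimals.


Computing entropy H = -sum(p_i * log2(p_i)):
  s1: p = 31/75 = 0.4133, -p*log2(p) = 0.5268
  s2: p = 44/75 = 0.5867, -p*log2(p) = 0.4514
H = sum of terms = 0.9782
Rounded to 2 decimals: 0.98

0.98


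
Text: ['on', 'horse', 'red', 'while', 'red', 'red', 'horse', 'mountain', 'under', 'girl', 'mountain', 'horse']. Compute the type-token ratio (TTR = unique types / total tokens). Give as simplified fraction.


Tokens: 12
Unique types: ('girl', 'horse', 'mountain', 'on', 'red', 'under', 'while') = 7
TTR = 7/12
Already in lowest terms.

7/12


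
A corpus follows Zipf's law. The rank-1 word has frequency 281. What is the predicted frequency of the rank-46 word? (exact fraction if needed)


Zipf's law: freq(rank) = f1 / rank
f1 = 281, rank = 46
freq = 281 / 46
GCD(281, 46) = 1
Simplified: 281/46

281/46


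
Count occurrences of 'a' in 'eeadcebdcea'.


Scanning 'eeadcebdcea' for 'a':
  Position 2: 'a' -> MATCH (count: 1)
  Position 10: 'a' -> MATCH (count: 2)
Total occurrences of 'a': 2

2


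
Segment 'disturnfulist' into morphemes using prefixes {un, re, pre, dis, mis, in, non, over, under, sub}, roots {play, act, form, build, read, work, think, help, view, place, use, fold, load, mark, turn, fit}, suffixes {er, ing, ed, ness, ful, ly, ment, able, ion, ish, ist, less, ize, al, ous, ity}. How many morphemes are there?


Segmenting 'disturnfulist' against the inventory:
  'dis' -> prefix (morpheme 1)
  'turn' -> root (morpheme 2)
  'ful' -> suffix (morpheme 3)
  'ist' -> suffix (morpheme 4)
Total morphemes: 4

4


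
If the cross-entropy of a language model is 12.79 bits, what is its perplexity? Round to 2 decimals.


Perplexity formula: PP = 2^H
H = 12.79
PP = 2^12.79
Decompose: 2^12.79 = 2^12 * 2^0.79
2^12 = 4096, 2^0.79 ~ 1.7290745
PP ~ 4096 * 1.7290745 = 7082.2891520
Rounded to 2 decimals: 7082.29

7082.29


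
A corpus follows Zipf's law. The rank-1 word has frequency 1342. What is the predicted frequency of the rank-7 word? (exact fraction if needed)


Zipf's law: freq(rank) = f1 / rank
f1 = 1342, rank = 7
freq = 1342 / 7
GCD(1342, 7) = 1
Simplified: 1342/7

1342/7


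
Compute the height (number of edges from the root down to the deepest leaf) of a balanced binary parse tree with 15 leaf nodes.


In a balanced binary tree with n leaves the deepest leaf is ceil(log2(n)) edges below the root.
log2(15) = 3.9069
ceil(3.9069) = 4
height (edges) = 4

4


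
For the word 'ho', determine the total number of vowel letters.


Scanning each character of 'ho':
  Position 1: 'h' -> consonant (running count: 0)
  Position 2: 'o' -> vowel (running count: 1)
Total vowels: 1

1


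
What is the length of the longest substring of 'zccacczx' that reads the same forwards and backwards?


Scanning 'zccacczx' for palindromic substrings.
Substring at positions 0-6: 'zccaccz'.
Check: reverse('zccaccz') = 'zccaccz' -> palindrome confirmed.
Neighbouring characters ('-' / 'x') break symmetry, so it cannot extend further.
No longer palindromic substring exists; longest length = 7

7


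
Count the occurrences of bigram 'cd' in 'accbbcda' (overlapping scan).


Scanning 'accbbcda' for bigram 'cd':
  Position 0: 'ac' -> no
  Position 1: 'cc' -> no
  Position 2: 'cb' -> no
  Position 3: 'bb' -> no
  Position 4: 'bc' -> no
  Position 5: 'cd' -> MATCH
  Position 6: 'da' -> no
Total matches: 1

1


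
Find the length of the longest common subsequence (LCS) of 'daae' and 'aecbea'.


DP table for LCS of 'daae' and 'aecbea':
       a  e  c  b  e  a
    0  0  0  0  0  0  0
  d 0  0  0  0  0  0  0
  a 0  1  1  1  1  1  1
  a 0  1  1  1  1  1  2
  e 0  1  2  2  2  2  2
LCS: 'aa'
LCS length = 2

2


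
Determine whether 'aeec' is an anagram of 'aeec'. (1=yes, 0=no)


Sort characters of 'aeec': 'acee'
Sort characters of 'aeec': 'acee'
Sorted forms match -> they ARE anagrams
Result: 1

1


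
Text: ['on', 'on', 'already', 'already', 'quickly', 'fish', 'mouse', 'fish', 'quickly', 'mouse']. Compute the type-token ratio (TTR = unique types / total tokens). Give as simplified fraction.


Tokens: 10
Unique types: ('already', 'fish', 'mouse', 'on', 'quickly') = 5
TTR = 5/10
Simplify: divide both by 5 -> 1/2
TTR = 1/2

1/2
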